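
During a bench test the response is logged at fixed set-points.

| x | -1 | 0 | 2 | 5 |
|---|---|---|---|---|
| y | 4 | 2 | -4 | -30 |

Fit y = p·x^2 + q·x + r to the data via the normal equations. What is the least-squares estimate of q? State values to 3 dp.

q = -1.697

Sums needed: Σx^2·x^2 = 642, Σx^2·x = 132, Σx^2 = 30, Σx·x = 30, Σx = 6, Σ1 = 4.
For Mᵀy: Σx^2·y = -762, Σx·y = -162, Σy = -28.
Inverting the 3×3 Gram matrix, [p, q, r]ᵀ = [-32/33, -56/33, 31/11]ᵀ.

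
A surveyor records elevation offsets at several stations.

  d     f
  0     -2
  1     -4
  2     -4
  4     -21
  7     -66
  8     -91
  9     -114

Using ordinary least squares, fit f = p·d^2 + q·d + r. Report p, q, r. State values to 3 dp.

p = -1.594, q = 1.914, r = -2.671

Forming MᵀM = [[13331, 1657, 215]; [1657, 215, 31]; [215, 31, 7]] and Mᵀf = [-18648, -2312, -302]ᵀ gives MᵀM·[p, q, r]ᵀ = Mᵀf.
Solving the 3×3 system (Gaussian elimination) gives p = -72497/45489, q = 87085/45489, r = -40498/15163.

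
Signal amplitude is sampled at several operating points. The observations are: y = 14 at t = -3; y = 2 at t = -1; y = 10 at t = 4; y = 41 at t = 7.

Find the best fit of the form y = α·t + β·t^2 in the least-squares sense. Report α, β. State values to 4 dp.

α = -1.5445, β = 1.0523

The normal equations are: 75·α + 379·β = 283;  379·α + 2739·β = 2297.
(Σt·t = 75, Σt·t^2 = 379, Σt^2·t^2 = 2739, Σt·y = 283, Σt^2·y = 2297.)
Determinant 75·2739 − 379² = 61784.
α = (283·2739 − 379·2297)/61784 = -47713/30892; β = (75·2297 − 379·283)/61784 = 32509/30892.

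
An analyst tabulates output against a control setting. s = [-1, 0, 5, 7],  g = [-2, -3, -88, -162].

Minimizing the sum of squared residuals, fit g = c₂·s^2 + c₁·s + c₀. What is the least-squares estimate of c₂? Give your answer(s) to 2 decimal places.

c₂ = -2.81

AᵀA·[c₂, c₁, c₀]ᵀ = Aᵀg reads: 3027·c₂ + 467·c₁ + 75·c₀ = -10140;  467·c₂ + 75·c₁ + 11·c₀ = -1572;  75·c₂ + 11·c₁ + 4·c₀ = -255.
(Σs^2·s^2 = 3027, Σs^2·s = 467, Σs^2 = 75, Σs·s = 75, Σs = 11, Σ1 = 4, Σs^2·g = -10140, Σs·g = -1572, Σg = -255.)
Row-reducing yields c₂ = -6378/2269, c₁ = -6987/2269, c₀ = -5847/2269.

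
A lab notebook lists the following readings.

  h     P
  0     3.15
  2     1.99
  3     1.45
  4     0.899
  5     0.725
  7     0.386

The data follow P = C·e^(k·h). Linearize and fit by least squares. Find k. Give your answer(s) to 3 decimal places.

k = -0.309

With ln Pᵢ as the transformed response and hᵢ as the regressor:
Σh = 21.0000, Σ(h)² = 103.0000, Σln P = 0.8271, Σh·ln P = -6.2063.
Normal system: [[103.0000, 21.0000]; [21.0000, 6]]·[k, ln C]ᵀ = [-6.2063, 0.8271]ᵀ.
Δ = 103.0000·6 − (21.0000)² = 177.0000; k = (-6.2063·6 − 21.0000·0.8271)/177.0000 = -0.30852, ln C = (103.0000·0.8271 − 21.0000·-6.2063)/177.0000 = 1.21766.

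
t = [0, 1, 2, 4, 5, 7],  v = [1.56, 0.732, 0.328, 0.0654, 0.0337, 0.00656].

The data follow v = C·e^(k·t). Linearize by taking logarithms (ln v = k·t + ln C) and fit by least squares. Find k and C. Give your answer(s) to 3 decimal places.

Linearized form: ln v = k·t + ln C. From the 6 transformed points,
AᵀA = [[95.0000, 19.0000]; [19.0000, 6]], rhs = [-65.5890, -12.1263]ᵀ  (here Σt = 19.0000, Σ(t)² = 95.0000, Σln v = -12.1263, Σt·ln v = -65.5890).
Solving (det = 209.0000): k = -0.78055, ln C = 0.45069, so C = exp(0.45069) = 1.56940.

k = -0.781, C = 1.569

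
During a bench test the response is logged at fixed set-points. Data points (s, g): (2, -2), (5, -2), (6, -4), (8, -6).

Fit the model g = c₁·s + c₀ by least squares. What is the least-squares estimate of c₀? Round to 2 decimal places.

c₀ = 0.00

Entries of XᵀX: Σs·s = 129, Σs = 21, Σ1 = 4.
For Xᵀg: Σs·g = -86, Σg = -14.
So XᵀX·[c₁, c₀]ᵀ = Xᵀg: [[129, 21]; [21, 4]]·[c₁, c₀]ᵀ = [-86, -14]ᵀ.
det = 129·4 − 21² = 75.
c₁ = ((-86)·4 − 21·(-14))/75 = -2/3; c₀ = (129·(-14) − 21·(-86))/75 = 0.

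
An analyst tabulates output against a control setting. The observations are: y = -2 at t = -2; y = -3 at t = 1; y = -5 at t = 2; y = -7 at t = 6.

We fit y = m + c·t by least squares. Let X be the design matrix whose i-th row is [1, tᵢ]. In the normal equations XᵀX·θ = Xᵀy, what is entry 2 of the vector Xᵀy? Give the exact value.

Entry 2 ↔ basis t, so (Xᵀy)_{2} = Σᵢ (t)·yᵢ = (-2)·(-2) + (1)·(-3) + (2)·(-5) + (6)·(-7) = -51.

-51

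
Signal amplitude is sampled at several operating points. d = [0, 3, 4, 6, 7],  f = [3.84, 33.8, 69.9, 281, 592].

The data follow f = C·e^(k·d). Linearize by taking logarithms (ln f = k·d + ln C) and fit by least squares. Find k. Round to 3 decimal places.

Let Y = ln f. Fitting Y = k·d + ln C by least squares:
Σd = 20.0000, Σ(d)² = 110.0000, Σln f = 21.1349, Σd·ln f = 106.0643.
Equations: 110.0000·k + 20.0000·ln C = 106.0643;  20.0000·k + 5·ln C = 21.1349.
Δ = 110.0000·5 − (20.0000)² = 150.0000; k = (106.0643·5 − 20.0000·21.1349)/150.0000 = 0.71750, ln C = (110.0000·21.1349 − 20.0000·106.0643)/150.0000 = 1.35699.

k = 0.717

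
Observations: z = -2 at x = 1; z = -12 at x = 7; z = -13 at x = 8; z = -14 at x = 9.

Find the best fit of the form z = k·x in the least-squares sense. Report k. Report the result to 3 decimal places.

k = -1.621

Setting ∂/∂k … = 0 gives: 195·k = -316.
k = (-316)/195 = -1.62051.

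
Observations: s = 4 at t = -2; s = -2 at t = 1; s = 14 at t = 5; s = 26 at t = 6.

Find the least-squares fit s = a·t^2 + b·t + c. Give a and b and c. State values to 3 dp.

Sums needed: Σt^2·t^2 = 1938, Σt^2·t = 334, Σt^2 = 66, Σt·t = 66, Σt = 10, Σ1 = 4.
For Mᵀs: Σt^2·s = 1300, Σt·s = 216, Σs = 42.
So MᵀM·[a, b, c]ᵀ = Mᵀs: [[1938, 334, 66]; [334, 66, 10]; [66, 10, 4]]·[a, b, c]ᵀ = [1300, 216, 42]ᵀ.
Solving the 3×3 system (Gaussian elimination) gives a = 766/781, b = -1043/781, c = -1831/781.

a = 0.981, b = -1.335, c = -2.344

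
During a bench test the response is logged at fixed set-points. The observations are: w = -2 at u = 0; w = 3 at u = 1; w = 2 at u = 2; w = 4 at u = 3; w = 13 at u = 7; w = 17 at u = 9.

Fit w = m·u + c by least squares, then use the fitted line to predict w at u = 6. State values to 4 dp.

Sums needed: Σu·u = 144, Σu = 22, Σ1 = 6.
Right-hand side: Σu·w = 263, Σw = 37.
XᵀX·[m, c]ᵀ = Xᵀw becomes [[144, 22]; [22, 6]]·[m, c]ᵀ = [263, 37]ᵀ.
Eliminating c: 6·(row 1) − 22·(row 2) gives 380·m = 6·263 − 22·37 = 764, so m = 191/95.
Then c = (37 − 22·(191/95))/6 = -229/190.
At u = 6: ŵ = (191/95)·(6) + (-229/190)·(1) = 2063/190.

ŵ = 10.8579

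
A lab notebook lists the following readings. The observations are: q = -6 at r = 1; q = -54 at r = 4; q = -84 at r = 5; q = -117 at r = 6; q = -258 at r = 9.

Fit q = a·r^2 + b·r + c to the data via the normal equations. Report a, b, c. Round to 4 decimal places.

a = -3.0615, b = -0.8847, c = -2.0198

The normal equations are: 8739·a + 1135·b + 159·c = -28080;  1135·a + 159·b + 25·c = -3666;  159·a + 25·b + 5·c = -519.
(Σr^2·r^2 = 8739, Σr^2·r = 1135, Σr^2 = 159, Σr·r = 159, Σr = 25, Σ1 = 5, Σr^2·q = -28080, Σr·q = -3666, Σq = -519.)
Inverting the 3×3 Gram matrix, [a, b, c]ᵀ = [-4329/1414, -1251/1414, -204/101]ᵀ.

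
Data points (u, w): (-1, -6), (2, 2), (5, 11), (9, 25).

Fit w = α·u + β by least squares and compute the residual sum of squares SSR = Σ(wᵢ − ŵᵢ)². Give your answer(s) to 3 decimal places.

SSR = 2.146

XᵀX·[α, β]ᵀ = Xᵀw reads: 111·α + 15·β = 290;  15·α + 4·β = 32.
(Σu·u = 111, Σu = 15, Σ1 = 4, Σu·w = 290, Σw = 32.)
Eliminating β: 4·(row 1) − 15·(row 2) gives 219·α = 4·290 − 15·32 = 680, so α = 680/219.
Then β = (32 − 15·(680/219))/4 = -266/73.
Residuals: 164/219, -124/219, -193/219, 51/73; SSR = 470/219.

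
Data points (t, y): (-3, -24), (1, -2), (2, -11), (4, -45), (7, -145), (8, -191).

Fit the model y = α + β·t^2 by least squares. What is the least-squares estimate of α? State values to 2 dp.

α = 1.97

Sums needed: Σ1 = 6, Σt^2 = 143, Σt^2·t^2 = 6851.
For Aᵀy: Σy = -418, Σt^2·y = -20311.
det = 6·6851 − 143² = 20657.
α = ((-418)·6851 − 143·(-20311))/20657 = 3135/1589; β = (6·(-20311) − 143·(-418))/20657 = -62092/20657.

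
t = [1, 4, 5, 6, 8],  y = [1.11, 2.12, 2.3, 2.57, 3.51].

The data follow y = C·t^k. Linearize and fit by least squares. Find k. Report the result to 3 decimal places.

k = 0.514

With ln yᵢ as the transformed response and ln tᵢ as the regressor:
Σln t = 6.8669, Σ(ln t)² = 12.0466, Σln y = 3.8882, Σln t·ln y = 6.6844.
Equations: 12.0466·k + 6.8669·ln C = 6.6844;  6.8669·k + 5·ln C = 3.8882.
Δ = 12.0466·5 − (6.8669)² = 13.0781; k = (6.6844·5 − 6.8669·3.8882)/13.0781 = 0.51400, ln C = (12.0466·3.8882 − 6.8669·6.6844)/13.0781 = 0.07173.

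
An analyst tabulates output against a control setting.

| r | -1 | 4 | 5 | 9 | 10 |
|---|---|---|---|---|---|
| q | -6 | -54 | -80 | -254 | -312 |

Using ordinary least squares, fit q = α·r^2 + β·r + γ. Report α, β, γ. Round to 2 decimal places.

Entries of XᵀX: Σr^2·r^2 = 17443, Σr^2·r = 1917, Σr^2 = 223, Σr·r = 223, Σr = 27, Σ1 = 5.
Right-hand side: Σr^2·q = -54644, Σr·q = -6016, Σq = -706.
XᵀX·[α, β, γ]ᵀ = Xᵀq becomes [[17443, 1917, 223]; [1917, 223, 27]; [223, 27, 5]]·[α, β, γ]ᵀ = [-54644, -6016, -706]ᵀ.
Inverting the 3×3 Gram matrix, [α, β, γ]ᵀ = [-537/175, -37/175, -16/5]ᵀ.

α = -3.07, β = -0.21, γ = -3.20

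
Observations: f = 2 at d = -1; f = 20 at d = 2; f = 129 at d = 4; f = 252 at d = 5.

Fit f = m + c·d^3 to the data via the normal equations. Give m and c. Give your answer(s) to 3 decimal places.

m = 3.698, c = 1.981

Sums needed: Σ1 = 4, Σd^3 = 196, Σd^3·d^3 = 19786.
Right-hand side: Σf = 403, Σd^3·f = 39914.
So XᵀX·[m, c]ᵀ = Xᵀf: [[4, 196]; [196, 19786]]·[m, c]ᵀ = [403, 39914]ᵀ.
Δ = 4·19786 − 196² = 40728.
m = (403·19786 − 196·39914)/40728 = 75307/20364; c = (4·39914 − 196·403)/40728 = 20167/10182.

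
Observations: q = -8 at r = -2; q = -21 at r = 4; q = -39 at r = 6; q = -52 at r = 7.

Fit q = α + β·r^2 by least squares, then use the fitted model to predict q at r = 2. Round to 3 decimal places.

The normal equations are: 4·α + 105·β = -120;  105·α + 3969·β = -4320.
(Σ1 = 4, Σr^2 = 105, Σr^2·r^2 = 3969, Σq = -120, Σr^2·q = -4320.)
det = 4·3969 − 105² = 4851.
α = ((-120)·3969 − 105·(-4320))/4851 = -360/77; β = (4·(-4320) − 105·(-120))/4851 = -520/539.
At r = 2: q̂ = (-360/77)·(1) + (-520/539)·(4) = -4600/539.

q̂ = -8.534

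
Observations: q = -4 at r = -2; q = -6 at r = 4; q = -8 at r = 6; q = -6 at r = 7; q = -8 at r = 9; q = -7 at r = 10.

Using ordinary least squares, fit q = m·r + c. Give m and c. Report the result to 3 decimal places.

Setting ∂/∂m … = 0 gives: 286·m + 34·c = -248;  34·m + 6·c = -39.
(Σr·r = 286, Σr = 34, Σ1 = 6, Σr·q = -248, Σq = -39.)
Determinant 286·6 − 34² = 560.
m = ((-248)·6 − 34·(-39))/560 = -81/280; c = (286·(-39) − 34·(-248))/560 = -1361/280.

m = -0.289, c = -4.861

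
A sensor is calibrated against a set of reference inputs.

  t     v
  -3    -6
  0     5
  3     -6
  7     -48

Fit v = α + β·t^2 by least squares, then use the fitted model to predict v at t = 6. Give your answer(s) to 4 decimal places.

Sums needed: Σ1 = 4, Σt^2 = 67, Σt^2·t^2 = 2563.
For Xᵀv: Σv = -55, Σt^2·v = -2460.
So XᵀX·[α, β]ᵀ = Xᵀv: [[4, 67]; [67, 2563]]·[α, β]ᵀ = [-55, -2460]ᵀ.
Δ = 4·2563 − 67² = 5763.
α = ((-55)·2563 − 67·(-2460))/5763 = 23855/5763; β = (4·(-2460) − 67·(-55))/5763 = -6155/5763.
At t = 6: v̂ = (23855/5763)·(1) + (-6155/5763)·(36) = -197725/5763.

v̂ = -34.3094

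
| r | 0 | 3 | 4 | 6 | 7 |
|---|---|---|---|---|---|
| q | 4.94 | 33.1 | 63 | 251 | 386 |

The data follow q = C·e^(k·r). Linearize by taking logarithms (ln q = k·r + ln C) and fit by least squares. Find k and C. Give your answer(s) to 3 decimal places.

k = 0.634, C = 4.988

Linearized form: ln q = k·r + ln C. From the 5 transformed points,
Σr = 20.0000, Σ(r)² = 110.0000, Σln q = 20.7213, Σr·ln q = 101.9147.
Normal system: [[110.0000, 20.0000]; [20.0000, 5]]·[k, ln C]ᵀ = [101.9147, 20.7213]ᵀ.
Solving (det = 150.0000): k = 0.63431, ln C = 1.60701, so C = exp(1.60701) = 4.98787.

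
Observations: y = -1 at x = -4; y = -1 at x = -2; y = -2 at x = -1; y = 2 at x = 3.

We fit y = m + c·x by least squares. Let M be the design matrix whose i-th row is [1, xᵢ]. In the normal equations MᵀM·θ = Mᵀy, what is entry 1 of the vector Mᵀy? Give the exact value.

-2

Entry 1 ↔ basis 1, so (Mᵀy)_{1} = Σᵢ yᵢ = (1)·(-1) + (1)·(-1) + (1)·(-2) + (1)·(2) = -2.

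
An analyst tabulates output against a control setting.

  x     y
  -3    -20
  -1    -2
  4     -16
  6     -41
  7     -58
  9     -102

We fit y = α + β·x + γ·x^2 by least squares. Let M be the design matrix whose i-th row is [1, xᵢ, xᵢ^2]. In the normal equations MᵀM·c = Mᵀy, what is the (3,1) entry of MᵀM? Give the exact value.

192

Row 3 ↔ basis x^2, column 1 ↔ basis 1, so (MᵀM)_{3,1} = Σᵢ x^2 = (9)·(1) + (1)·(1) + (16)·(1) + (36)·(1) + (49)·(1) + (81)·(1) = 192.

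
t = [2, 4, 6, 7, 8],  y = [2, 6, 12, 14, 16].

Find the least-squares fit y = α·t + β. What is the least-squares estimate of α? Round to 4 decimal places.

MᵀM·[α, β]ᵀ = Mᵀy reads: 169·α + 27·β = 326;  27·α + 5·β = 50.
Eliminating β: 5·(row 1) − 27·(row 2) gives 116·α = 5·326 − 27·50 = 280, so α = 70/29.
Then β = (50 − 27·(70/29))/5 = -88/29.

α = 2.4138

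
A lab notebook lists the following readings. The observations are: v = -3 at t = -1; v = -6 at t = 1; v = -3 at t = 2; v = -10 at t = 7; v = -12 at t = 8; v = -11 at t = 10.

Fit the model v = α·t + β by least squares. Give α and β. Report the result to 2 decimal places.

Setting ∂/∂α … = 0 gives: 219·α + 27·β = -285;  27·α + 6·β = -45.
Eliminating β: 6·(row 1) − 27·(row 2) gives 585·α = 6·(-285) − 27·(-45) = -495, so α = -11/13.
Then β = ((-45) − 27·(-11/13))/6 = -48/13.

α = -0.85, β = -3.69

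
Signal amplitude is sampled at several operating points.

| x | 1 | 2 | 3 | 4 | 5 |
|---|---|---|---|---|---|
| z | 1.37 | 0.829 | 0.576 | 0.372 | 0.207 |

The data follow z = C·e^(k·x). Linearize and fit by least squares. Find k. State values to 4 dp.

k = -0.4581

Let Y = ln z. Fitting Y = k·x + ln C by least squares:
Σx = 15.0000, Σ(x)² = 55.0000, Σln z = -2.9883, Σx·ln z = -13.5458.
Equations: 55.0000·k + 15.0000·ln C = -13.5458;  15.0000·k + 5·ln C = -2.9883.
Slope k = (n·Σx·ln z − Σx·Σln z)/(n·Σ(x)² − (Σx)²) = (5·-13.5458 − 15.0000·-2.9883)/50.0000 = -0.45810; ln C = (Σln z − k·Σx)/n = 0.77665.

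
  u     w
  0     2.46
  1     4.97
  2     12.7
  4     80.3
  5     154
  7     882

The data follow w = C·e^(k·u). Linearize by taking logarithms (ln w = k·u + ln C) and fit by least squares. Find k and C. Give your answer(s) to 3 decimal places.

k = 0.850, C = 2.342

Linearized form: ln w = k·u + ln C. From the 6 transformed points,
AᵀA = [[95.0000, 19.0000]; [19.0000, 6]], rhs = [96.8898, 21.2501]ᵀ  (here Σu = 19.0000, Σ(u)² = 95.0000, Σln w = 21.2501, Σu·ln w = 96.8898).
Δ = 95.0000·6 − (19.0000)² = 209.0000; k = (96.8898·6 − 19.0000·21.2501)/209.0000 = 0.84970, ln C = (95.0000·21.2501 − 19.0000·96.8898)/209.0000 = 0.85097, so C = exp(0.85097) = 2.34192.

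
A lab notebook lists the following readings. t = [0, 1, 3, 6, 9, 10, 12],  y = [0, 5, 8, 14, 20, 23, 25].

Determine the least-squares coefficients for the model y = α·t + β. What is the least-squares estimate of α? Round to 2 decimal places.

With design matrix X, XᵀX = [[371, 41]; [41, 7]] and Xᵀy = [823, 95]ᵀ.
det = 371·7 − 41² = 916.
α = (823·7 − 41·95)/916 = 933/458; β = (371·95 − 41·823)/916 = 751/458.

α = 2.04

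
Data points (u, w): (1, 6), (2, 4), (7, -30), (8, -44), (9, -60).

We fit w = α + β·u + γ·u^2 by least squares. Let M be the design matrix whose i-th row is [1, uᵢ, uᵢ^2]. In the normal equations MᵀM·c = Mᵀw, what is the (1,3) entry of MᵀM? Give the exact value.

199

Row 1 ↔ basis 1, column 3 ↔ basis u^2, so (MᵀM)_{1,3} = Σᵢ u^2 = (1)·(1) + (1)·(4) + (1)·(49) + (1)·(64) + (1)·(81) = 199.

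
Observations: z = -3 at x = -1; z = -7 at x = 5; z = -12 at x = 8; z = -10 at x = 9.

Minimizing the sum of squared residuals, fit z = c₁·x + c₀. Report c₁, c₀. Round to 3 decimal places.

Compute the Gram sums: Σx·x = 171, Σx = 21, Σ1 = 4.
Right-hand side: Σx·z = -218, Σz = -32.
Normal equations: [[171, 21]; [21, 4]]·[c₁, c₀]ᵀ = [-218, -32]ᵀ.
Determinant 171·4 − 21² = 243.
c₁ = ((-218)·4 − 21·(-32))/243 = -200/243; c₀ = (171·(-32) − 21·(-218))/243 = -298/81.

c₁ = -0.823, c₀ = -3.679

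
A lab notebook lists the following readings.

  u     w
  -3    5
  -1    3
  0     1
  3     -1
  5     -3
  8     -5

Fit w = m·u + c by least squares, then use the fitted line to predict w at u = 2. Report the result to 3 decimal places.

ŵ = 0.000

From the data, Σu·u = 108, Σu = 12, Σ1 = 6.
And Σu·w = -76, Σw = 0.
So XᵀX·[m, c]ᵀ = Xᵀw: [[108, 12]; [12, 6]]·[m, c]ᵀ = [-76, 0]ᵀ.
Determinant 108·6 − 12² = 504.
m = ((-76)·6 − 12·0)/504 = -19/21; c = (108·0 − 12·(-76))/504 = 38/21.
At u = 2: ŵ = (-19/21)·(2) + (38/21)·(1) = 0.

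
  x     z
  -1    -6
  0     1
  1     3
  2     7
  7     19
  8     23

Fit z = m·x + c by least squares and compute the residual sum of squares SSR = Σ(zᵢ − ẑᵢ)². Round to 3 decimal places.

The normal equations are: 119·m + 17·c = 340;  17·m + 6·c = 47.
(Σx·x = 119, Σx = 17, Σ1 = 6, Σx·z = 340, Σz = 47.)
Δ = 119·6 − 17² = 425.
m = (340·6 − 17·47)/425 = 73/25; c = (119·47 − 17·340)/425 = -11/25.
Residuals: -66/25, 36/25, 13/25, 8/5, -1, 2/25; SSR = 322/25.

SSR = 12.880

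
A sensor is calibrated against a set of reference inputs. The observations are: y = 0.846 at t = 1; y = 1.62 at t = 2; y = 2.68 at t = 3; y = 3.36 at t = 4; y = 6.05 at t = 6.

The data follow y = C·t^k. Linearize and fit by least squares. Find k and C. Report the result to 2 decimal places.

With ln yᵢ as the transformed response and ln tᵢ as the regressor:
AᵀA = [[6.8196, 4.9698]; [4.9698, 5]], rhs = [6.3228, 4.3130]ᵀ  (here Σln t = 4.9698, Σ(ln t)² = 6.8196, Σln y = 4.3130, Σln t·ln y = 6.3228).
Δ = 6.8196·5 − (4.9698)² = 9.3990; k = (6.3228·5 − 4.9698·4.3130)/9.3990 = 1.08300, ln C = (6.8196·4.3130 − 4.9698·6.3228)/9.3990 = -0.21386, so C = exp(-0.21386) = 0.80746.

k = 1.08, C = 0.81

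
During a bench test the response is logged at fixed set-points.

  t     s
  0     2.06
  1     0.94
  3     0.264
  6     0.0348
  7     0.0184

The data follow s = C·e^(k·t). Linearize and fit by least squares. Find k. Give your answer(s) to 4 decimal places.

Taking logs, ln s = k·t + ln C, so regress ln s on t.
AᵀA = [[95.0000, 17.0000]; [17.0000, 5]], rhs = [-52.1740, -8.0245]ᵀ  (here Σt = 17.0000, Σ(t)² = 95.0000, Σln s = -8.0245, Σt·ln s = -52.1740).
Δ = 95.0000·5 − (17.0000)² = 186.0000; k = (-52.1740·5 − 17.0000·-8.0245)/186.0000 = -0.66910, ln C = (95.0000·-8.0245 − 17.0000·-52.1740)/186.0000 = 0.67004.

k = -0.6691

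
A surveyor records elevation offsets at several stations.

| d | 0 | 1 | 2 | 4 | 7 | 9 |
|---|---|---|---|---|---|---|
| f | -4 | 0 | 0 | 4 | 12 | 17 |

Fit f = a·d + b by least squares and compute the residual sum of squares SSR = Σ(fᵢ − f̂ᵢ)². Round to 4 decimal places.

SSR = 4.6737

Forming MᵀM = [[151, 23]; [23, 6]] and Mᵀf = [253, 29]ᵀ gives MᵀM·[a, b]ᵀ = Mᵀf.
det = 151·6 − 23² = 377.
a = (253·6 − 23·29)/377 = 851/377; b = (151·29 − 23·253)/377 = -1440/377.
Residuals: -68/377, 589/377, -262/377, -456/377, 7/377, 190/377; SSR = 1762/377.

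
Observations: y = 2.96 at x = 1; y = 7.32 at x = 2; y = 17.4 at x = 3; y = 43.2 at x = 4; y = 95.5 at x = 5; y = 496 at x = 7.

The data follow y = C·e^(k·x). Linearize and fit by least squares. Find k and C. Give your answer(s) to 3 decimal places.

Taking logs, ln y = k·x + ln C, so regress ln y on x.
Over the data: Σx = 22.0000, Σ(x)² = 104.0000, Σln y = 20.4638, Σx·ln y = 94.9408.
Normal system: [[104.0000, 22.0000]; [22.0000, 6]]·[k, ln C]ᵀ = [94.9408, 20.4638]ᵀ.
Δ = 104.0000·6 − (22.0000)² = 140.0000; k = (94.9408·6 − 22.0000·20.4638)/140.0000 = 0.85315, ln C = (104.0000·20.4638 − 22.0000·94.9408)/140.0000 = 0.28241, so C = exp(0.28241) = 1.32633.

k = 0.853, C = 1.326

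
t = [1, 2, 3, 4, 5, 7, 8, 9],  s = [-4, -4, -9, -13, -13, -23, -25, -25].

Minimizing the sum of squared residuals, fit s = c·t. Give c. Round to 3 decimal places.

Setting ∂/∂c … = 0 gives: 249·c = -742.
(Σt·t = 249, Σt·s = -742.)
Hence c = -742 / 249 ≈ -2.97992.

c = -2.980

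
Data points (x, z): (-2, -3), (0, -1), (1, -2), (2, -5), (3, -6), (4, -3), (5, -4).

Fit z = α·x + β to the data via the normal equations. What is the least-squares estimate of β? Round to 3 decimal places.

β = -2.820

Entries of AᵀA: Σx·x = 59, Σx = 13, Σ1 = 7.
Right-hand side: Σx·z = -56, Σz = -24.
Normal equations: [[59, 13]; [13, 7]]·[α, β]ᵀ = [-56, -24]ᵀ.
Determinant 59·7 − 13² = 244.
α = ((-56)·7 − 13·(-24))/244 = -20/61; β = (59·(-24) − 13·(-56))/244 = -172/61.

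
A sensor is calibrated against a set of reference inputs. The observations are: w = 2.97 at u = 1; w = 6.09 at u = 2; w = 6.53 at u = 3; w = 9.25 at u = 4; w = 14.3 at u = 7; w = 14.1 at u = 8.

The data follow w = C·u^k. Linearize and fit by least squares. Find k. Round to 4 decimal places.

k = 0.7510

Linearized form: ln w = k·ln u + ln C. From the 6 transformed points,
AᵀA = [[11.7199, 7.2034]; [7.2034, 6]], rhs = [17.0769, 12.3027]ᵀ  (here Σln u = 7.2034, Σ(ln u)² = 11.7199, Σln w = 12.3027, Σln u·ln w = 17.0769).
Slope k = (n·Σln u·ln w − Σln u·Σln w)/(n·Σ(ln u)² − (Σln u)²) = (6·17.0769 − 7.2034·12.3027)/18.4301 = 0.75096; ln C = (Σln w − k·Σln u)/n = 1.14887.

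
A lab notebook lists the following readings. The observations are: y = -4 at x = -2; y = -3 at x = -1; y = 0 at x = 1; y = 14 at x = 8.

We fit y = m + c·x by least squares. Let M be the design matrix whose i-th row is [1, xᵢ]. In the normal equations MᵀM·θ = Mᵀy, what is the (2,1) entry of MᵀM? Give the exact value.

6

Row 2 ↔ basis x, column 1 ↔ basis 1, so (MᵀM)_{2,1} = Σᵢ x = (-2)·(1) + (-1)·(1) + (1)·(1) + (8)·(1) = 6.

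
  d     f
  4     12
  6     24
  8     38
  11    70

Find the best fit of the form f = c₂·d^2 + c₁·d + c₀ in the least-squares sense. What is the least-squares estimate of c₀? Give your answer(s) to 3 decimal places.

c₀ = 3.395

With design matrix M, MᵀM = [[20289, 2123, 237]; [2123, 237, 29]; [237, 29, 4]] and Mᵀf = [11958, 1266, 144]ᵀ.
Inverting the 3×3 Gram matrix, [c₂, c₁, c₀]ᵀ = [1791/3278, 105/3278, 5565/1639]ᵀ.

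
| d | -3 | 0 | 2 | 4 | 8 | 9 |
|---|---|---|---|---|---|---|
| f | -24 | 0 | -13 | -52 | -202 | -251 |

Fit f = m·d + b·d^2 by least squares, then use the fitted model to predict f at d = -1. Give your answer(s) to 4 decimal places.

f̂ = -2.0050

Forming MᵀM = [[174, 1286]; [1286, 11010]] and Mᵀf = [-4037, -34359]ᵀ gives MᵀM·[m, b]ᵀ = Mᵀf.
Eliminating b: 11010·(row 1) − 1286·(row 2) gives 261944·m = 11010·(-4037) − 1286·(-34359) = -261696, so m = -32712/32743.
Then b = ((-34359) − 1286·(-32712/32743))/11010 = -196721/65486.
At d = -1: f̂ = (-32712/32743)·(-1) + (-196721/65486)·(1) = -131297/65486.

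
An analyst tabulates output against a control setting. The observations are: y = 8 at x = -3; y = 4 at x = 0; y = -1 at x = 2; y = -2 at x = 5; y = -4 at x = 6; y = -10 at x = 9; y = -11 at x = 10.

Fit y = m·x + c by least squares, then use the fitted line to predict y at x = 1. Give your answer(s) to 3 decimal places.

From the data, Σx·x = 255, Σx = 29, Σ1 = 7.
Moment sums: Σx·y = -260, Σy = -16.
So MᵀM·[m, c]ᵀ = Mᵀy: [[255, 29]; [29, 7]]·[m, c]ᵀ = [-260, -16]ᵀ.
Eliminating c: 7·(row 1) − 29·(row 2) gives 944·m = 7·(-260) − 29·(-16) = -1356, so m = -339/236.
Then c = ((-16) − 29·(-339/236))/7 = 865/236.
At x = 1: ŷ = (-339/236)·(1) + (865/236)·(1) = 263/118.

ŷ = 2.229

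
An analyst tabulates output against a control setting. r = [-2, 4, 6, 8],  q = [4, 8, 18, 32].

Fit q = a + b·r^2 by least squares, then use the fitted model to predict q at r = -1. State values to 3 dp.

q̂ = 1.731

The normal equations are: 4·a + 120·b = 62;  120·a + 5664·b = 2840.
Eliminating b: 5664·(row 1) − 120·(row 2) gives 8256·a = 5664·62 − 120·2840 = 10368, so a = 54/43.
Then b = (2840 − 120·(54/43))/5664 = 245/516.
At r = -1: q̂ = (54/43)·(1) + (245/516)·(1) = 893/516.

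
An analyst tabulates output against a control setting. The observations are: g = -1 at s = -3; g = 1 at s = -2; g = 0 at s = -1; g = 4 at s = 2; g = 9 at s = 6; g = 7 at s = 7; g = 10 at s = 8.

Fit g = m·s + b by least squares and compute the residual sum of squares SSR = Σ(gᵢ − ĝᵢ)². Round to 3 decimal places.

Setting ∂/∂m … = 0 gives: 167·m + 17·b = 192;  17·m + 7·b = 30.
(Σs·s = 167, Σs = 17, Σ1 = 7, Σs·g = 192, Σg = 30.)
Determinant 167·7 − 17² = 880.
m = (192·7 − 17·30)/880 = 417/440; b = (167·30 − 17·192)/880 = 873/440.
Residuals: -31/220, 401/440, -57/55, 53/440, 117/88, -89/55, 191/440; SSR = 1433/220.

SSR = 6.514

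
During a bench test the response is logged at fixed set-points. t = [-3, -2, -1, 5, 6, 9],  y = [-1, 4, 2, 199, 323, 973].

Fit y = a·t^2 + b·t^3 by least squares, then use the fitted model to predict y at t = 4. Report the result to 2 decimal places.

ŷ = 111.27

Forming MᵀM = [[8580, 69674]; [69674, 594516]] and Mᵀy = [95425, 803953]ᵀ gives MᵀM·[a, b]ᵀ = Mᵀy.
Determinant 8580·594516 − 69674² = 246481004.
a = (95425·594516 − 69674·803953)/246481004 = 32593999/11203682; b = (8580·803953 − 69674·95425)/246481004 = 11330695/11203682.
At t = 4: ŷ = (32593999/11203682)·(16) + (11330695/11203682)·(64) = 623334232/5601841.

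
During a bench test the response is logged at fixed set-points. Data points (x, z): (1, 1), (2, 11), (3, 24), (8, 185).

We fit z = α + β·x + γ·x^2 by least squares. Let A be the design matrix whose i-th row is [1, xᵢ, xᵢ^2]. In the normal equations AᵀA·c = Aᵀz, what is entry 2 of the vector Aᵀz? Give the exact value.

1575

Entry 2 ↔ basis x, so (Aᵀz)_{2} = Σᵢ (x)·zᵢ = (1)·(1) + (2)·(11) + (3)·(24) + (8)·(185) = 1575.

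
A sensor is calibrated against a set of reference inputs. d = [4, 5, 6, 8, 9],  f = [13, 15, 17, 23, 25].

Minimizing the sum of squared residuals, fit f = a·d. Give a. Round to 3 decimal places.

The normal equations are: 222·a = 638.
Hence a = 638 / 222 ≈ 2.87387.

a = 2.874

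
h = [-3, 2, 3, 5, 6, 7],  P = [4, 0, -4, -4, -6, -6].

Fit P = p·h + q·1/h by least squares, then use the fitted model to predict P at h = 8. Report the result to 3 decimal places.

Sums needed: Σh·h = 132, Σh·1/h = 6, Σ1/h·1/h = 1373/2450.
And Σh·P = -122, Σ1/h·P = -559/105.
MᵀM·[p, q]ᵀ = MᵀP becomes [[132, 6]; [6, 1373/2450]]·[p, q]ᵀ = [-122, -559/105]ᵀ.
det = 132·(1373/2450) − 6² = 46518/1225.
p = ((-122)·(1373/2450) − 6·(-559/105))/(46518/1225) = -44623/46518; q = (132·(-559/105) − 6·(-122))/(46518/1225) = 17920/23259.
At h = 8: P̂ = (-44623/46518)·(8) + (17920/23259)·(1/8) = -176252/23259.

P̂ = -7.578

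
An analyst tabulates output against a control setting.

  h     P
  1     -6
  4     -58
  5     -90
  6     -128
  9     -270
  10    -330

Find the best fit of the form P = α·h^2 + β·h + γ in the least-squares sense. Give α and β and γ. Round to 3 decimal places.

α = -2.988, β = -3.212, γ = 0.709

MᵀM·[α, β, γ]ᵀ = MᵀP reads: 18739·α + 2135·β + 259·γ = -62662;  2135·α + 259·β + 35·γ = -7186;  259·α + 35·β + 6·γ = -882.
Solving the 3×3 system (Gaussian elimination) gives α = -15937/5334, β = -17131/5334, γ = 90/127.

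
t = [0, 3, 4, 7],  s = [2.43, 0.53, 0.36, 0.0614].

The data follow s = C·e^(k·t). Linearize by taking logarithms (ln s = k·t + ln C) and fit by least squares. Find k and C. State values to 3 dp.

k = -0.523, C = 2.559

Linearized form: ln s = k·t + ln C. From the 4 transformed points,
Σt = 14.0000, Σ(t)² = 74.0000, Σln s = -3.5590, Σt·ln s = -25.5237.
Equations: 74.0000·k + 14.0000·ln C = -25.5237;  14.0000·k + 4·ln C = -3.5590.
Solving (det = 100.0000): k = -0.52269, ln C = 0.93966, so C = exp(0.93966) = 2.55912.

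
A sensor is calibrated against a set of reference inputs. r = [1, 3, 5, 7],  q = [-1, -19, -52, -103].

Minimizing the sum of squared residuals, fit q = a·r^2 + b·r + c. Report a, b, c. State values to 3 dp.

Entries of MᵀM: Σr^2·r^2 = 3108, Σr^2·r = 496, Σr^2 = 84, Σr·r = 84, Σr = 16, Σ1 = 4.
Right-hand side: Σr^2·q = -6519, Σr·q = -1039, Σq = -175.
So MᵀM·[a, b, c]ᵀ = Mᵀq: [[3108, 496, 84]; [496, 84, 16]; [84, 16, 4]]·[a, b, c]ᵀ = [-6519, -1039, -175]ᵀ.
Solving the 3×3 system (Gaussian elimination) gives a = -33/16, b = -9/20, c = 109/80.

a = -2.063, b = -0.450, c = 1.363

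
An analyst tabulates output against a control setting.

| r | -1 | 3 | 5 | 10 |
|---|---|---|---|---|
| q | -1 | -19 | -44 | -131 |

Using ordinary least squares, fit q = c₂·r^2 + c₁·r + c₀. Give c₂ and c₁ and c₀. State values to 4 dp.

c₂ = -0.9811, c₁ = -3.0421, c₀ = -2.7079

MᵀM·[c₂, c₁, c₀]ᵀ = Mᵀq reads: 10707·c₂ + 1151·c₁ + 135·c₀ = -14372;  1151·c₂ + 135·c₁ + 17·c₀ = -1586;  135·c₂ + 17·c₁ + 4·c₀ = -195.
Row-reducing yields c₂ = -51747/52742, c₁ = -160445/52742, c₀ = -71410/26371.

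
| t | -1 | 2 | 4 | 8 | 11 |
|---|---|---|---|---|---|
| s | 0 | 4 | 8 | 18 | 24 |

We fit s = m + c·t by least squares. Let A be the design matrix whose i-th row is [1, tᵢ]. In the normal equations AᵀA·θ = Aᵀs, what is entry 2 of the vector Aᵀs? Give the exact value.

448

Entry 2 ↔ basis t, so (Aᵀs)_{2} = Σᵢ (t)·sᵢ = (-1)·(0) + (2)·(4) + (4)·(8) + (8)·(18) + (11)·(24) = 448.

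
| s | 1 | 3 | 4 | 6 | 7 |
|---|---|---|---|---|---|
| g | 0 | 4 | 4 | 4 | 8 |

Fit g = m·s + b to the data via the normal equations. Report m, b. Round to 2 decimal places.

m = 1.05, b = -0.42

Forming XᵀX = [[111, 21]; [21, 5]] and Xᵀg = [108, 20]ᵀ gives XᵀX·[m, b]ᵀ = Xᵀg.
det = 111·5 − 21² = 114.
m = (108·5 − 21·20)/114 = 20/19; b = (111·20 − 21·108)/114 = -8/19.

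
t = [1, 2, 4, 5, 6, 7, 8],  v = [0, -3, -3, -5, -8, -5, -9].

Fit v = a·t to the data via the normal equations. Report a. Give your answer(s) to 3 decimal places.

a = -1.015

Compute the Gram sums: Σt·t = 195.
Right-hand side: Σt·v = -198.
AᵀA·[a]ᵀ = Aᵀv becomes [[195]]·[a]ᵀ = [-198]ᵀ.
a = (-198)/195 = -1.01538.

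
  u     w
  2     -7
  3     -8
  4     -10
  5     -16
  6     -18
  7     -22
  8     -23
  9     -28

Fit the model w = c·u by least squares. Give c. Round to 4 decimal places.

From the data, Σu·u = 284.
And Σu·w = -856.
c = (-856)/284 = -3.01408.

c = -3.0141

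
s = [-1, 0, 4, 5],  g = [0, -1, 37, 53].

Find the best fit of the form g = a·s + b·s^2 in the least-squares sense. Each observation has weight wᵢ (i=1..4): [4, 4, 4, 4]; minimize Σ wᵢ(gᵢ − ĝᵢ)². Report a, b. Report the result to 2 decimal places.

Compute the Gram sums: Σwᵢ·s·s = 168, Σwᵢ·s·s^2 = 752, Σwᵢ·s^2·s^2 = 3528.
Right-hand side: Σwᵢ·s·g = 1652, Σwᵢ·s^2·g = 7668.
Normal equations: [[168, 752]; [752, 3528]]·[a, b]ᵀ = [1652, 7668]ᵀ.
Determinant 168·3528 − 752² = 27200.
a = (1652·3528 − 752·7668)/27200 = 387/170; b = (168·7668 − 752·1652)/27200 = 287/170.

a = 2.28, b = 1.69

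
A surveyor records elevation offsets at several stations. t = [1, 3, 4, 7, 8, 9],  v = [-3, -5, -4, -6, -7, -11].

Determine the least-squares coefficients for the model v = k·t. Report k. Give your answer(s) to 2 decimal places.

The normal system XᵀX·[k]ᵀ = Xᵀv is [[220]]·[k]ᵀ = [-231]ᵀ.
Hence k = -231 / 220 ≈ -1.05.

k = -1.05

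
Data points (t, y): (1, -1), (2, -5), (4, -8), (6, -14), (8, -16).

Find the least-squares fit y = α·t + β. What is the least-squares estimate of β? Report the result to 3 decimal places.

Forming AᵀA = [[121, 21]; [21, 5]] and Aᵀy = [-255, -44]ᵀ gives AᵀA·[α, β]ᵀ = Aᵀy.
Eliminating β: 5·(row 1) − 21·(row 2) gives 164·α = 5·(-255) − 21·(-44) = -351, so α = -351/164.
Then β = ((-44) − 21·(-351/164))/5 = 31/164.

β = 0.189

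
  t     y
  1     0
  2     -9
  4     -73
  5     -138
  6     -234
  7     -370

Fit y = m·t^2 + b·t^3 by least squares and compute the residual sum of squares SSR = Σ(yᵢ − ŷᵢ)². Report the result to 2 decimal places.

MᵀM·[m, b]ᵀ = Mᵀy reads: 4595·m + 28765·b = -31208;  28765·m + 184091·b = -199448.
(Σt^2·t^2 = 4595, Σt^2·t^3 = 28765, Σt^3·t^3 = 184091, Σt^2·y = -31208, Σt^3·y = -199448.)
Δ = 4595·184091 − 28765² = 18472920.
m = ((-31208)·184091 − 28765·(-199448))/18472920 = -998776/2309115; b = (4595·(-199448) − 28765·(-31208))/18472920 = -469136/461823.
Residuals: 3344456/2309115, 659503/769705, -2461459/2309115, -31898/153941, 763302/769705, -864286/2309115; SSR = 11856602/2309115.

SSR = 5.13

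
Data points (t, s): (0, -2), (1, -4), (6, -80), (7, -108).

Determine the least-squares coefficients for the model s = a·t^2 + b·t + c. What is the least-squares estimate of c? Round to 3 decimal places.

c = -1.932

The normal system AᵀA·[a, b, c]ᵀ = Aᵀs is [[3698, 560, 86]; [560, 86, 14]; [86, 14, 4]]·[a, b, c]ᵀ = [-8176, -1240, -194]ᵀ.
Row-reducing yields a = -13/6, b = 1/222, c = -143/74.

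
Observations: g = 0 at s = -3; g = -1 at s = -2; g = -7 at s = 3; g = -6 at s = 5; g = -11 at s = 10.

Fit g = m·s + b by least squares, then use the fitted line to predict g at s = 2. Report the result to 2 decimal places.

ĝ = -4.50

Normal-equation sums: Σs·s = 147, Σs = 13, Σ1 = 5.
Right-hand side: Σs·g = -159, Σg = -25.
Eliminating b: 5·(row 1) − 13·(row 2) gives 566·m = 5·(-159) − 13·(-25) = -470, so m = -235/283.
Then b = ((-25) − 13·(-235/283))/5 = -804/283.
At s = 2: ĝ = (-235/283)·(2) + (-804/283)·(1) = -1274/283.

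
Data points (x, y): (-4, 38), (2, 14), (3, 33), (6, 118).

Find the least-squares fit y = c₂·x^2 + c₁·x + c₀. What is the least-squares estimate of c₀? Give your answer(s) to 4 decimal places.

Setting ∂/∂c₂ … = 0 gives: 1649·c₂ + 187·c₁ + 65·c₀ = 5209;  187·c₂ + 65·c₁ + 7·c₀ = 683;  65·c₂ + 7·c₁ + 4·c₀ = 203.
(Σx^2·x^2 = 1649, Σx^2·x = 187, Σx^2 = 65, Σx·x = 65, Σx = 7, Σ1 = 4, Σx^2·y = 5209, Σx·y = 683, Σy = 203.)
Solving the 3×3 system (Gaussian elimination) gives c₂ = 12793/4317, c₁ = 9058/4317, c₀ = -1550/1439.

c₀ = -1.0771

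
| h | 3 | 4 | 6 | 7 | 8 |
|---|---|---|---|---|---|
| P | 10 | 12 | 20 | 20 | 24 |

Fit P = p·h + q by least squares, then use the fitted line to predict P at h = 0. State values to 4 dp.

Compute the Gram sums: Σh·h = 174, Σh = 28, Σ1 = 5.
Right-hand side: Σh·P = 530, ΣP = 86.
AᵀA·[p, q]ᵀ = AᵀP becomes [[174, 28]; [28, 5]]·[p, q]ᵀ = [530, 86]ᵀ.
Determinant 174·5 − 28² = 86.
p = (530·5 − 28·86)/86 = 121/43; q = (174·86 − 28·530)/86 = 62/43.
At h = 0: P̂ = (121/43)·(0) + (62/43)·(1) = 62/43.

P̂ = 1.4419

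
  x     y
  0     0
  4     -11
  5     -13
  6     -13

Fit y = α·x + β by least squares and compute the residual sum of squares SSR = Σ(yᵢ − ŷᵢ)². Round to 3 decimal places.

Compute the Gram sums: Σx·x = 77, Σx = 15, Σ1 = 4.
Right-hand side: Σx·y = -187, Σy = -37.
So AᵀA·[α, β]ᵀ = Aᵀy: [[77, 15]; [15, 4]]·[α, β]ᵀ = [-187, -37]ᵀ.
Eliminating β: 4·(row 1) − 15·(row 2) gives 83·α = 4·(-187) − 15·(-37) = -193, so α = -193/83.
Then β = ((-37) − 15·(-193/83))/4 = -44/83.
Residuals: 44/83, -97/83, -70/83, 123/83; SSR = 378/83.

SSR = 4.554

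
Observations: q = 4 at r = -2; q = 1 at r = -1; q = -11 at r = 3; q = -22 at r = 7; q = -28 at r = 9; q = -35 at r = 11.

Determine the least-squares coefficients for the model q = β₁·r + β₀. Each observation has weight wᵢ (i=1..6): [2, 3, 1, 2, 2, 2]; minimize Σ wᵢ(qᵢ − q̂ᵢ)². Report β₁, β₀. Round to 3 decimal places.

Forming AᵀWA = [[522, 50]; [50, 12]] and AᵀWq = [-1634, -170]ᵀ gives AᵀWA·[β₁, β₀]ᵀ = AᵀWq.
Eliminating β₀: 12·(row 1) − 50·(row 2) gives 3764·β₁ = 12·(-1634) − 50·(-170) = -11108, so β₁ = -2777/941.
Then β₀ = ((-170) − 50·(-2777/941))/12 = -1760/941.

β₁ = -2.951, β₀ = -1.870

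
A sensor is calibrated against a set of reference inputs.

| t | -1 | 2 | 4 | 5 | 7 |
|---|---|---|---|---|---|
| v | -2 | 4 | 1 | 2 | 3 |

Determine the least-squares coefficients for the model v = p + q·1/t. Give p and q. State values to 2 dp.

p = 1.53, q = 3.60

The normal equations are: 5·p + (13/140)·q = 8;  (13/140)·p + (26909/19600)·q = 711/140.
Determinant 5·(26909/19600) − (13/140)² = 16797/2450.
p = (8·(26909/19600) − (13/140)·(711/140))/(16797/2450) = 206029/134376; q = (5·(711/140) − (13/140)·8)/(16797/2450) = 120785/33594.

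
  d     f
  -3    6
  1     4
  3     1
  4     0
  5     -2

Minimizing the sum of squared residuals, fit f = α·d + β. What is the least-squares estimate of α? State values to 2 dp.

α = -0.98

Setting ∂/∂α … = 0 gives: 60·α + 10·β = -21;  10·α + 5·β = 9.
Eliminating β: 5·(row 1) − 10·(row 2) gives 200·α = 5·(-21) − 10·9 = -195, so α = -39/40.
Then β = (9 − 10·(-39/40))/5 = 15/4.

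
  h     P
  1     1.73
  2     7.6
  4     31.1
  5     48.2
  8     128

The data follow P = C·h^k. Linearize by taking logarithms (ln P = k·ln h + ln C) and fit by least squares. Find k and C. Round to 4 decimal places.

Taking logs, ln P = k·ln h + ln C, so regress ln P on ln h.
Over the data: Σln h = 5.7683, Σ(ln h)² = 9.3166, Σln P = 14.7409, Σln h·ln P = 22.4975.
Normal system: [[9.3166, 5.7683]; [5.7683, 5]]·[k, ln C]ᵀ = [22.4975, 14.7409]ᵀ.
Slope k = (n·Σln h·ln P − Σln h·Σln P)/(n·Σ(ln h)² − (Σln h)²) = (5·22.4975 − 5.7683·14.7409)/13.3096 = 2.06296; ln C = (Σln P − k·Σln h)/n = 0.56821, so C = exp(0.56821) = 1.76511.

k = 2.0630, C = 1.7651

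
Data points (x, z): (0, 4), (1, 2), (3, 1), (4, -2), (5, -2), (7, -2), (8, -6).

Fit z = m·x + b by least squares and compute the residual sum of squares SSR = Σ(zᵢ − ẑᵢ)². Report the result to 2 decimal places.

Compute the Gram sums: Σx·x = 164, Σx = 28, Σ1 = 7.
Right-hand side: Σx·z = -75, Σz = -5.
So MᵀM·[m, b]ᵀ = Mᵀz: [[164, 28]; [28, 7]]·[m, b]ᵀ = [-75, -5]ᵀ.
det = 164·7 − 28² = 364.
m = ((-75)·7 − 28·(-5))/364 = -55/52; b = (164·(-5) − 28·(-75))/364 = 320/91.
Residuals: 44/91, -167/364, 239/364, -9/7, -83/364, 687/364, -96/91; SSR = 2641/364.

SSR = 7.26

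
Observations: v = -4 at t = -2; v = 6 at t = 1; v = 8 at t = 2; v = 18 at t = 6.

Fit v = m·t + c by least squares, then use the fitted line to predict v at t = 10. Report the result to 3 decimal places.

Compute the Gram sums: Σt·t = 45, Σt = 7, Σ1 = 4.
And Σt·v = 138, Σv = 28.
det = 45·4 − 7² = 131.
m = (138·4 − 7·28)/131 = 356/131; c = (45·28 − 7·138)/131 = 294/131.
At t = 10: v̂ = (356/131)·(10) + (294/131)·(1) = 3854/131.

v̂ = 29.420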